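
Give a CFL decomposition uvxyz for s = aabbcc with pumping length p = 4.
u='a', v='a', x='bb', y='c', z='c'

For s = aabbcc with pumping length p = 4:

One valid decomposition:
- u = 'a'
- v = 'a'
- x = 'bb'
- y = 'c'
- z = 'c'

Verification:
- uvxyz = 'a' + 'a' + 'bb' + 'c' + 'c' = aabbcc ✓
- |vxy| = |'abbc'| = 4 ≤ 4 ✓
- |vy| = |'ac'| = 2 > 0 ✓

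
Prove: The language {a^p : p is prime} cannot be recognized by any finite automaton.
Assume for contradiction that L is regular, and let p ≥ 1 be the pumping length given by the pumping lemma.
Choose a prime q with q ≥ p (one exists because there are infinitely many primes) and let s = a^q. Then s ∈ L and |s| = q ≥ p.
By the pumping lemma, s = xyz for some x, y, z with |xy| ≤ p, |y| ≥ 1, and xy^i z ∈ L for every i ≥ 0.
Here y = a^k for some k with 1 ≤ k ≤ p, and xy^i z = a^(q + (i − 1)k) for every i ≥ 0.

Take i = q + 1: |xy^(q+1) z| = q + qk = q(k + 1).
Both factors satisfy q ≥ 2 and k + 1 ≥ 2, so q(k + 1) is composite, and xy^(q+1) z ∉ L.

This contradicts the pumping lemma, which requires xy^i z ∈ L for all i ≥ 0.
Hence L = {a^p : p is prime} is not regular. ∎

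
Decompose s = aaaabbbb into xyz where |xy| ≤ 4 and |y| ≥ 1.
x = 'a', y = 'aa', z = 'abbbb'

For s = aaaabbbb and p = 4, one valid decomposition is:
- x = 'a' (length 1)
- y = 'aa' (length 2)
- z = 'abbbb' (length 5)

Verification:
- xyz = 'a' + 'aa' + 'abbbb' = aaaabbbb ✓
- |xy| = 3 ≤ 4 ✓
- |y| = 2 > 0 ✓

All pumping lemma constraints are satisfied.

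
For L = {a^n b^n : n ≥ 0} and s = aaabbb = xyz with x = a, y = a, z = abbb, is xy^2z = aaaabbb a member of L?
No

xy²z = a · aa · abbb = aaaabbb.
aaaabbb has 4 a's and 3 b's; 4 ≠ 3, so it is not in L.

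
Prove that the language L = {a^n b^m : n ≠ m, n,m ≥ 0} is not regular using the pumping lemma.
Assume for contradiction that L is regular, and let p ≥ 1 be the pumping length given by the pumping lemma.
Choose s = a^p b^(p + p!). Then s ∈ L because p ≠ p + p! (as p! ≥ 1), and |s| ≥ p.
By the pumping lemma, s = xyz for some x, y, z with |xy| ≤ p, |y| ≥ 1, and xy^i z ∈ L for every i ≥ 0.
Since |xy| ≤ p and the first p symbols of s are all a's, y = a^k for some k with 1 ≤ k ≤ p.
For every i ≥ 0, xy^i z = a^(p + (i − 1)k) b^(p + p!).

Because 1 ≤ k ≤ p, k divides p!. Let t = p!/k (a positive integer) and take i = t + 1.
Then the number of a's is p + tk = p + p!, which equals the number of b's.
So xy^(t+1) z = a^(p + p!) b^(p + p!) has equally many a's and b's and is NOT in L.

This contradicts the pumping lemma, which requires xy^i z ∈ L for all i ≥ 0.
Hence L = {a^n b^m : n ≠ m, n,m ≥ 0} is not regular. ∎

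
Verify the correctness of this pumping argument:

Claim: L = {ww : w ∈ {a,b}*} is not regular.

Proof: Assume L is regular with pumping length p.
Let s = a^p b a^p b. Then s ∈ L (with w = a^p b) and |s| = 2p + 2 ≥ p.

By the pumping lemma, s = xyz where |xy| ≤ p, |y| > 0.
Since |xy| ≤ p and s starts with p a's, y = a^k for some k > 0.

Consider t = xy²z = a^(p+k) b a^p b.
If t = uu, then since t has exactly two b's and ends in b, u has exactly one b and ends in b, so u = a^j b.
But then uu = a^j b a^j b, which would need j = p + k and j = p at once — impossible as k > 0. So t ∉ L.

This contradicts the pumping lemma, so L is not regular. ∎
The proof is correct.

This proof is valid because:
1. s = a^p b a^p b is in L and is chosen in terms of p, so |s| ≥ p holds for every p
2. The decomposition analysis is correct: |xy| ≤ p forces y to lie inside the leading a's
3. The contradiction is valid: the argument shows a^(p+k) b a^p b cannot be split into two equal halves
4. The conclusion follows logically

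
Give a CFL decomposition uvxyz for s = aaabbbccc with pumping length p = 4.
u='aa', v='a', x='bb', y='b', z='ccc'

For s = aaabbbccc with pumping length p = 4:

One valid decomposition:
- u = 'aa'
- v = 'a'
- x = 'bb'
- y = 'b'
- z = 'ccc'

Verification:
- uvxyz = 'aa' + 'a' + 'bb' + 'b' + 'ccc' = aaabbbccc ✓
- |vxy| = |'abbb'| = 4 ≤ 4 ✓
- |vy| = |'ab'| = 2 > 0 ✓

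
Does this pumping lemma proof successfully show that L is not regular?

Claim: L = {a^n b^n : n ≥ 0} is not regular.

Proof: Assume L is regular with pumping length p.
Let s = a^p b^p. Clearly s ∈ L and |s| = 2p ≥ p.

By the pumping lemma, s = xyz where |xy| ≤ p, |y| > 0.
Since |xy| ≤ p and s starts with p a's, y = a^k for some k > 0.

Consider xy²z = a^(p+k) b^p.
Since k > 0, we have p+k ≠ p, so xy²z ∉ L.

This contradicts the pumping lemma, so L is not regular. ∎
The proof is correct.

This proof is valid because:
1. The string s = a^p b^p is correctly in L
2. The decomposition analysis is correct: y must consist only of a's
3. The contradiction is valid: pumping increases a's but not b's
4. The conclusion follows logically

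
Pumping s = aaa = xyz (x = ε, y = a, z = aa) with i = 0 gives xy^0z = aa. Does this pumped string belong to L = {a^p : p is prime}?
Yes

xy⁰z = ε · ε · aa = aa.
aa has length 2, which is prime, so it is in L.
(A single pumped string landing in L is not a contradiction by itself; a non-regularity proof needs some i for which xy^i z ∉ L, for every admissible decomposition.)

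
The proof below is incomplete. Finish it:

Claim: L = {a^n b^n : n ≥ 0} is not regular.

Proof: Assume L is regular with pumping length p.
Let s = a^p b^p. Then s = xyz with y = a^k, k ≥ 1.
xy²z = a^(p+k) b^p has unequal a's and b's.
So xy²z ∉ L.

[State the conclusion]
This contradicts the pumping lemma for regular languages,
which guarantees xy^i z ∈ L for all i ≥ 0.

Since our assumption that L is regular leads to a contradiction,
we conclude that L = {a^n b^n : n ≥ 0} is NOT regular. ∎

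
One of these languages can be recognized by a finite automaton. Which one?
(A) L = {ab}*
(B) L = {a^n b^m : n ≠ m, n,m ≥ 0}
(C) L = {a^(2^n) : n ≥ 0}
(A) {ab}*

(A) L = {ab}* is regular.

This can be recognized by a finite automaton (DFA/NFA).
Regular expressions like {ab}* define regular languages.

The other choices are not regular:
- {a^n b^m : n ≠ m, n,m ≥ 0}: After pumping a's, we can make n = m
- {a^(2^n) : n ≥ 0}: After pumping, length is no longer a power of 2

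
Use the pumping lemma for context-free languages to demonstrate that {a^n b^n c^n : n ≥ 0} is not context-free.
Assume for contradiction that L is context-free, and let p ≥ 1 be the pumping length given by the pumping lemma for CFLs.
Choose s = a^p b^p c^p. Then s ∈ L and |s| = 3p ≥ p.
By the CFL pumping lemma, s = uvxyz for some u, v, x, y, z with |vxy| ≤ p, |vy| ≥ 1, and uv^i xy^i z ∈ L for every i ≥ 0.

Because |vxy| ≤ p, the window vxy cannot contain both an a and a c: any substring of s containing both must include the entire block b^p plus at least one a and one c, so it has length ≥ p + 2 > p.
Hence at least one of the letters a, c does not occur in vy at all.

Take i = 0: the string uxz is obtained from s by deleting |vy| ≥ 1 symbols, so |uxz| = 3p − |vy| < 3p.
But the letter (a or c) that does not occur in vy still occurs exactly p times in uxz. Every string of L with exactly p copies of some letter is a^p b^p c^p, of length 3p. Since |uxz| < 3p, uxz ∉ L.

This contradicts the CFL pumping lemma, which requires uv^i xy^i z ∈ L for all i ≥ 0.
Hence L = {a^n b^n c^n : n ≥ 0} is not context-free. ∎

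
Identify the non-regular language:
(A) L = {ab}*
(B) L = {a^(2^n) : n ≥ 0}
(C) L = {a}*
(B) {a^(2^n) : n ≥ 0}

(B) L = {a^(2^n) : n ≥ 0} is NOT regular.

The pumping lemma can be used to prove this:
After pumping, length is no longer a power of 2

The other languages are regular because they can be recognized by finite automata.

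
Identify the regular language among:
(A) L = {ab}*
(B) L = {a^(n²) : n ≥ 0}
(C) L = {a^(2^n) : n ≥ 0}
(A) {ab}*

(A) L = {ab}* is regular.

This can be recognized by a finite automaton (DFA/NFA).
Regular expressions like {ab}* define regular languages.

The other choices are not regular:
- {a^(2^n) : n ≥ 0}: After pumping, length is no longer a power of 2
- {a^(n²) : n ≥ 0}: After pumping, length is no longer a perfect square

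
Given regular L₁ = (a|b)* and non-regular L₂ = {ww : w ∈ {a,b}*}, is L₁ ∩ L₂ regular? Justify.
No — L₁ ∩ L₂ is not regular.

(a|b)* is all strings over {a,b}, so L₁ ∩ L₂ = {ww : w ∈ {a,b}*} = L₂ itself, which is not regular (pump s = a^p b a^p b).

Note that the bare facts "L₁ regular, L₂ non-regular" do not settle the question by themselves: the closure of regular languages under ∪, ∩, complement and difference applies only when BOTH operands are regular. With a non-regular operand the result can come out regular or non-regular depending on the specific languages, so one has to work out L₁ ∩ L₂ for this particular pair, as above.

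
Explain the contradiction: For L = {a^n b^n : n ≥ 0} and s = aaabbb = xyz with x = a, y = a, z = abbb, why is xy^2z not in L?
xy²z = aaaabbb ∉ L

Pumping with i = 2 replaces y = a by y² = aa:
- Original: s = xyz = aaabbb; aaabbb = a^3 b^3 has equal counts (3 = 3), so it is in L
- Pumped: xy²z = a · aa · abbb = aaaabbb
- aaaabbb has 4 a's and 3 b's; 4 ≠ 3, so it is not in L

The pumping lemma would require xy²z ∈ L, so this decomposition yields a contradiction.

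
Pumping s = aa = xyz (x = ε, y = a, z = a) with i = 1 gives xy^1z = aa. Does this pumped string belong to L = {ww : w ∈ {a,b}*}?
Yes

xy¹z = ε · a · a = aa.
aa splits into halves a · a, which are equal, so it is in L (w = a).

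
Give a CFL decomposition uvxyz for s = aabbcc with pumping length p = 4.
u='a', v='a', x='bb', y='c', z='c'

For s = aabbcc with pumping length p = 4:

One valid decomposition:
- u = 'a'
- v = 'a'
- x = 'bb'
- y = 'c'
- z = 'c'

Verification:
- uvxyz = 'a' + 'a' + 'bb' + 'c' + 'c' = aabbcc ✓
- |vxy| = |'abbc'| = 4 ≤ 4 ✓
- |vy| = |'ac'| = 2 > 0 ✓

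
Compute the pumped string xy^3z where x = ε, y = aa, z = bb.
aaaaaabb

Given x = '', y = 'aa', z = 'bb' and i = 3:

xy^3z = x + y·y·...·y (3 times) + z
       = '' + 'aa'^3 + 'bb'
       = '' + 'aaaaaa' + 'bb'
       = 'aaaaaabb'

The pumped string is 'aaaaaabb' with length 8.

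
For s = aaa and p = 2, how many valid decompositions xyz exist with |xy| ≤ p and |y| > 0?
3

For s = 'aaa' with pumping length p = 2:

Constraints: |xy| ≤ 2, |y| > 0

Valid decompositions (|xy| ≤ p, |y| ≥ 1):
  • x='', y='a', z='aa'
  • x='a', y='a', z='a'
  • x='', y='aa', z='a'

Total count: 3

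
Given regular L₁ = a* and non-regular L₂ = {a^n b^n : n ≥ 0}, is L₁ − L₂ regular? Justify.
Yes — L₁ − L₂ is regular.

The only string of a* that lies in {a^n b^n} is ε, so L₁ − L₂ = a* − {ε} = a⁺ = aa*, which is regular.

Note that the bare facts "L₁ regular, L₂ non-regular" do not settle the question by themselves: the closure of regular languages under ∪, ∩, complement and difference applies only when BOTH operands are regular. With a non-regular operand the result can come out regular or non-regular depending on the specific languages, so one has to work out L₁ − L₂ for this particular pair, as above.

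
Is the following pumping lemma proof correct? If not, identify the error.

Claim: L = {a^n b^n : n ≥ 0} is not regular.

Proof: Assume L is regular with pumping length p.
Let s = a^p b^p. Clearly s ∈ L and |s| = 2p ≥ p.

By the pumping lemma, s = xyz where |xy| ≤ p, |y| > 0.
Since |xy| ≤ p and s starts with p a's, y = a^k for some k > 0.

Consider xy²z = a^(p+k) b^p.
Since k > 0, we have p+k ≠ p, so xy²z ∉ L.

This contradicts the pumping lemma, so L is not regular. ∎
The proof is correct.

This proof is valid because:
1. The string s = a^p b^p is correctly in L
2. The decomposition analysis is correct: y must consist only of a's
3. The contradiction is valid: pumping increases a's but not b's
4. The conclusion follows logically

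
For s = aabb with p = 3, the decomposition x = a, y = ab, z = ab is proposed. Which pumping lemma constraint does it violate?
Violated: xyz = s

The decomposition x = a, y = ab, z = ab for s = aabb with p = 3
violates the constraint: xyz = s

xyz = 'a' + 'ab' + 'ab' = 'aabab' ≠ 'aabb' = s. The decomposition doesn't reconstruct s.

Pumping lemma constraints:
1. xyz = s (decomposition is valid)
2. |xy| ≤ p
3. |y| > 0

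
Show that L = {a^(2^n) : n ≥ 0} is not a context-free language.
Assume for contradiction that L is context-free, and let p ≥ 1 be the pumping length given by the pumping lemma for CFLs.
Choose s = a^(2^p). Then s ∈ L and |s| = 2^p ≥ p.
By the CFL pumping lemma, s = uvxyz for some u, v, x, y, z with |vxy| ≤ p, |vy| ≥ 1, and uv^i xy^i z ∈ L for every i ≥ 0.
All symbols are a's, so only lengths matter: let k = |vy|, with 1 ≤ k ≤ |vxy| ≤ p < 2^p.

Take i = 2: |uv²xy²z| = 2^p + k, and 2^p < 2^p + k < 2^p + 2^p = 2^(p+1).
So the length lies strictly between consecutive powers of two and is not a power of 2; uv²xy²z ∉ L.

This contradicts the CFL pumping lemma, which requires uv^i xy^i z ∈ L for all i ≥ 0.
Hence L = {a^(2^n) : n ≥ 0} is not context-free. ∎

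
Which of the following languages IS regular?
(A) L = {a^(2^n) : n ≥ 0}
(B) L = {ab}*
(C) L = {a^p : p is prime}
(B) {ab}*

(B) L = {ab}* is regular.

This can be recognized by a finite automaton (DFA/NFA).
Regular expressions like {ab}* define regular languages.

The other choices are not regular:
- {a^(2^n) : n ≥ 0}: After pumping, length is no longer a power of 2
- {a^p : p is prime}: After pumping, the length becomes composite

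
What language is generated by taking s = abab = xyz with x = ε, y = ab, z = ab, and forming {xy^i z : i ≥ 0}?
{xy^i z : i ≥ 0} = {(ab)^(i+1) : i ≥ 0} = {ab, abab, ababab, ...}

With x = ε, y = ab, z = ab: Pumping 'ab' gives strings of alternating a's and b's.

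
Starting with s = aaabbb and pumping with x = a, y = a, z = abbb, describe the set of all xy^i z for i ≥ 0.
{xy^i z : i ≥ 0} = {a^(2+i) b^3 : i ≥ 0} = {aabbb, aaabbb, aaaabbb, ...}

With x = a, y = a, z = abbb: Starting with aaabbb and pumping the second 'a', we get strings with 2+i a's followed by 3 b's for i = 0, 1, 2, ...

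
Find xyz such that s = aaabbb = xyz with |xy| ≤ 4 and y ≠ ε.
x = '', y = 'aaab', z = 'bb'

For s = aaabbb and p = 4, one valid decomposition is:
- x = '' (length 0)
- y = 'aaab' (length 4)
- z = 'bb' (length 2)

Verification:
- xyz = '' + 'aaab' + 'bb' = aaabbb ✓
- |xy| = 4 ≤ 4 ✓
- |y| = 4 > 0 ✓

All pumping lemma constraints are satisfied.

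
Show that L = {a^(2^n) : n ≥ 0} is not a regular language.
Assume for contradiction that L is regular, and let p ≥ 1 be the pumping length given by the pumping lemma.
Choose s = a^(2^p). Then s ∈ L and |s| = 2^p ≥ p.
By the pumping lemma, s = xyz for some x, y, z with |xy| ≤ p, |y| ≥ 1, and xy^i z ∈ L for every i ≥ 0.
Here y = a^k for some k with 1 ≤ k ≤ |xy| ≤ p, and p < 2^p.

Take i = 2: |xy²z| = 2^p + k.
Now 2^p < 2^p + k ≤ 2^p + p < 2^p + 2^p = 2^(p+1).
So |xy²z| lies strictly between the consecutive powers of two 2^p and 2^(p+1), hence is not a power of 2, and xy²z ∉ L.

This contradicts the pumping lemma, which requires xy^i z ∈ L for all i ≥ 0.
Hence L = {a^(2^n) : n ≥ 0} is not regular. ∎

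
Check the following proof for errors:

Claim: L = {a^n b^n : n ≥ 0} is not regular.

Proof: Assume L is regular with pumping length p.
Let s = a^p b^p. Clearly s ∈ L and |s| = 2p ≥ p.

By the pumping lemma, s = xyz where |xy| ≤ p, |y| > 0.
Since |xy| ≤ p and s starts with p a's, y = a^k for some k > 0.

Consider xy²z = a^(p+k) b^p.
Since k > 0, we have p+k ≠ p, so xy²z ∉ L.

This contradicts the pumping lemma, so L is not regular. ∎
The proof is correct.

This proof is valid because:
1. The string s = a^p b^p is correctly in L
2. The decomposition analysis is correct: y must consist only of a's
3. The contradiction is valid: pumping increases a's but not b's
4. The conclusion follows logically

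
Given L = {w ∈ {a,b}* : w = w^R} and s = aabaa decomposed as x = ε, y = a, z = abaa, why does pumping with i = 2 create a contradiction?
xy²z = aaabaa ∉ L

Pumping with i = 2 replaces y = a by y² = aa:
- Original: s = xyz = aabaa; aabaa reversed is aabaa, the same string, so it is a palindrome and is in L
- Pumped: xy²z = ε · aa · abaa = aaabaa
- aaabaa reversed is aabaaa ≠ aaabaa, so it is not a palindrome and is not in L

The pumping lemma would require xy²z ∈ L, so this decomposition yields a contradiction.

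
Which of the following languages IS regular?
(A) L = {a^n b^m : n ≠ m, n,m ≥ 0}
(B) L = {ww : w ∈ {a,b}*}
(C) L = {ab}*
(C) {ab}*

(C) L = {ab}* is regular.

This can be recognized by a finite automaton (DFA/NFA).
Regular expressions like {ab}* define regular languages.

The other choices are not regular:
- {a^n b^m : n ≠ m, n,m ≥ 0}: After pumping a's, we can make n = m
- {ww : w ∈ {a,b}*}: After pumping, the two halves no longer match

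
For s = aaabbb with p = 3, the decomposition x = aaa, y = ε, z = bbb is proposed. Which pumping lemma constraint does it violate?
Violated: |y| > 0

The decomposition x = aaa, y = ε, z = bbb for s = aaabbb with p = 3
violates the constraint: |y| > 0

|y| = 0, but the pumping lemma requires |y| > 0 (y must be non-empty).

Pumping lemma constraints:
1. xyz = s (decomposition is valid)
2. |xy| ≤ p
3. |y| > 0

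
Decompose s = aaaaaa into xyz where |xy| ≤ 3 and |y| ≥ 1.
x = '', y = 'aa', z = 'aaaa'

For s = aaaaaa and p = 3, one valid decomposition is:
- x = '' (length 0)
- y = 'aa' (length 2)
- z = 'aaaa' (length 4)

Verification:
- xyz = '' + 'aa' + 'aaaa' = aaaaaa ✓
- |xy| = 2 ≤ 3 ✓
- |y| = 2 > 0 ✓

All pumping lemma constraints are satisfied.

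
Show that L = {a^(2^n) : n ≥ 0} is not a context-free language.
Assume for contradiction that L is context-free, and let p ≥ 1 be the pumping length given by the pumping lemma for CFLs.
Choose s = a^(2^p). Then s ∈ L and |s| = 2^p ≥ p.
By the CFL pumping lemma, s = uvxyz for some u, v, x, y, z with |vxy| ≤ p, |vy| ≥ 1, and uv^i xy^i z ∈ L for every i ≥ 0.
All symbols are a's, so only lengths matter: let k = |vy|, with 1 ≤ k ≤ |vxy| ≤ p < 2^p.

Take i = 2: |uv²xy²z| = 2^p + k, and 2^p < 2^p + k < 2^p + 2^p = 2^(p+1).
So the length lies strictly between consecutive powers of two and is not a power of 2; uv²xy²z ∉ L.

This contradicts the CFL pumping lemma, which requires uv^i xy^i z ∈ L for all i ≥ 0.
Hence L = {a^(2^n) : n ≥ 0} is not context-free. ∎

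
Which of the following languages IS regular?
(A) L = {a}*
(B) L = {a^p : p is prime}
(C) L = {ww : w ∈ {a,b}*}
(A) {a}*

(A) L = {a}* is regular.

This can be recognized by a finite automaton (DFA/NFA).
Regular expressions like {a}* define regular languages.

The other choices are not regular:
- {ww : w ∈ {a,b}*}: After pumping, the two halves no longer match
- {a^p : p is prime}: After pumping, the length becomes composite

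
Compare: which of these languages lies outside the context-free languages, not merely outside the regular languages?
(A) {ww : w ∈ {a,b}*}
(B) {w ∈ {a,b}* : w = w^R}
(A) {ww : w ∈ {a,b}*}

(A) {ww : w ∈ {a,b}*} requires the CFL pumping lemma.

- {w ∈ {a,b}* : w = w^R} is context-free (but not regular)
  • Can be shown non-regular with the regular pumping lemma
  • After pumping, the string is no longer symmetric

- {ww : w ∈ {a,b}*} is NOT context-free
  • Requires the CFL pumping lemma to prove
  • Cannot verify equality of two arbitrary substrings

The CFL pumping lemma is "stronger" in that it can prove non-membership
in the larger class of context-free languages.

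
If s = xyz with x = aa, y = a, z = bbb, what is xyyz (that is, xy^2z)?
aaaabbb

Given x = 'aa', y = 'a', z = 'bbb' and i = 2:

xy^2z = x + y·y·...·y (2 times) + z
       = 'aa' + 'a'^2 + 'bbb'
       = 'aa' + 'aa' + 'bbb'
       = 'aaaabbb'

The pumped string is 'aaaabbb' with length 7.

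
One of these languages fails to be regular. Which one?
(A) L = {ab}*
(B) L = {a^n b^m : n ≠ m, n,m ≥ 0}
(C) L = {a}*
(B) {a^n b^m : n ≠ m, n,m ≥ 0}

(B) L = {a^n b^m : n ≠ m, n,m ≥ 0} is NOT regular.

The pumping lemma can be used to prove this:
After pumping a's, we can make n = m

The other languages are regular because they can be recognized by finite automata.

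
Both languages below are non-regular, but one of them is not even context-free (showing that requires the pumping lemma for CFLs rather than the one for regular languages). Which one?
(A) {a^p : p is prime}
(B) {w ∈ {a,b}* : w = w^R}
(A) {a^p : p is prime}

(A) {a^p : p is prime} requires the CFL pumping lemma.

- {w ∈ {a,b}* : w = w^R} is context-free (but not regular)
  • Can be shown non-regular with the regular pumping lemma
  • After pumping, the string is no longer symmetric

- {a^p : p is prime} is NOT context-free
  • Requires the CFL pumping lemma to prove
  • The CFL pumping lemma also fails because prime gaps are unbounded

The CFL pumping lemma is "stronger" in that it can prove non-membership
in the larger class of context-free languages.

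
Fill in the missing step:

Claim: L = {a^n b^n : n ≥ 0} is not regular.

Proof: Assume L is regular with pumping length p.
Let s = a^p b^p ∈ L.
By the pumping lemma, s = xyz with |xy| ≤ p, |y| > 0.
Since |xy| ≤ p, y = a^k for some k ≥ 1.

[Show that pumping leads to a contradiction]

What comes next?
Consider xy²z = a^(p+k) b^p.

Since k ≥ 1, we have p + k > p.
So xy²z has more a's than b's: (p+k) a's vs p b's.
This means xy²z ∉ L because a^n b^n requires equal counts.

This contradicts the pumping lemma which states xy²z ∈ L.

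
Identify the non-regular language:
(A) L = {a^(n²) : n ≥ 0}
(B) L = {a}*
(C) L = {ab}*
(A) {a^(n²) : n ≥ 0}

(A) L = {a^(n²) : n ≥ 0} is NOT regular.

The pumping lemma can be used to prove this:
After pumping, length is no longer a perfect square

The other languages are regular because they can be recognized by finite automata.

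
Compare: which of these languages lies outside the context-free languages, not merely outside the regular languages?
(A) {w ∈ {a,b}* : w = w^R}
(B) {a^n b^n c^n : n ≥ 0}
(B) {a^n b^n c^n : n ≥ 0}

(B) {a^n b^n c^n : n ≥ 0} requires the CFL pumping lemma.

- {w ∈ {a,b}* : w = w^R} is context-free (but not regular)
  • Can be shown non-regular with the regular pumping lemma
  • After pumping, the string is no longer symmetric

- {a^n b^n c^n : n ≥ 0} is NOT context-free
  • Requires the CFL pumping lemma to prove
  • Cannot maintain three equal counts simultaneously

The CFL pumping lemma is "stronger" in that it can prove non-membership
in the larger class of context-free languages.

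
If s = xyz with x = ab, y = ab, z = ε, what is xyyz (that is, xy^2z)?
ababab

Given x = 'ab', y = 'ab', z = '' and i = 2:

xy^2z = x + y·y·...·y (2 times) + z
       = 'ab' + 'ab'^2 + ''
       = 'ab' + 'abab' + ''
       = 'ababab'

The pumped string is 'ababab' with length 6.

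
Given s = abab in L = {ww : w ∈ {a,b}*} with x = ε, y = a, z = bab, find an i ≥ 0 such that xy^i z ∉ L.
i = 2

xy²z = ε · aa · bab = aabab; aabab has odd length 5, so it cannot be written as ww and is not in L.
(Other choices also work, e.g. i = 0, 3; only i = 1 is guaranteed to stay in L since xy¹z = s.)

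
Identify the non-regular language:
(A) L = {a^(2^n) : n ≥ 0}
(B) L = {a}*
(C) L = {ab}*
(A) {a^(2^n) : n ≥ 0}

(A) L = {a^(2^n) : n ≥ 0} is NOT regular.

The pumping lemma can be used to prove this:
After pumping, length is no longer a power of 2

The other languages are regular because they can be recognized by finite automata.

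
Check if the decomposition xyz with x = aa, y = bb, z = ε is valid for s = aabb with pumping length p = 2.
Violated: |xy| ≤ p

The decomposition x = aa, y = bb, z = ε for s = aabb with p = 2
violates the constraint: |xy| ≤ p

|xy| = |aabb| = 4 > 2 = p. The decomposition puts too many characters in xy.

Pumping lemma constraints:
1. xyz = s (decomposition is valid)
2. |xy| ≤ p
3. |y| > 0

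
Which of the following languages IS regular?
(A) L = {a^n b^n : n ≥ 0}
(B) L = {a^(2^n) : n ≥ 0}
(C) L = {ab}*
(C) {ab}*

(C) L = {ab}* is regular.

This can be recognized by a finite automaton (DFA/NFA).
Regular expressions like {ab}* define regular languages.

The other choices are not regular:
- {a^n b^n : n ≥ 0}: After pumping, the number of a's and b's become unequal
- {a^(2^n) : n ≥ 0}: After pumping, length is no longer a power of 2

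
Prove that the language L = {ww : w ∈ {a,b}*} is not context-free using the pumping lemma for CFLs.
Assume for contradiction that L is context-free, and let p ≥ 1 be the pumping length given by the pumping lemma for CFLs.
Choose s = a^p b^p a^p b^p. Then s ∈ L (take w = a^p b^p) and |s| = 4p ≥ p.
By the CFL pumping lemma, s = uvxyz for some u, v, x, y, z with |vxy| ≤ p, |vy| ≥ 1, and uv^i xy^i z ∈ L for every i ≥ 0.

Write s as four blocks A₁ B₁ A₂ B₂ with A₁ = A₂ = a^p and B₁ = B₂ = b^p. Since |vxy| ≤ p, the window vxy lies inside at most two adjacent blocks. Take i = 0 and let t = uxz, so |t| = 4p − |vy| with 1 ≤ |vy| ≤ p. If |t| is odd, t ∉ L immediately, so assume |vy| is even (hence |vy| ≥ 2) and |t|/2 = 2p − |vy|/2, which satisfies p ≤ |t|/2 ≤ 2p − 1.

Case 1 (vxy inside A₁B₁): t = a^(p−j) b^(p−l) a^p b^p with j + l = |vy|. The second half of t has length < 2p, so it is a suffix of the trailing a^p b^p and ends in b; the first half is a^(p−j) b^(p−l) a^((j+l)/2), which ends in a because (j+l)/2 ≥ 1. The halves differ, so t ∉ L.

Case 2 (vxy inside B₁A₂, straddling the middle): t = a^p b^(p−j) a^(p−l) b^p with j + l = |vy|. If t = ww, then w is a prefix of t of length ≥ p, so w begins with a^p; and w is a suffix of t of length ≥ p, so w ends with b^p. That forces |w| ≥ 2p, contradicting |w| = |t|/2 ≤ 2p − 1. So t ∉ L.

Case 3 (vxy inside A₂B₂): t = a^p b^p a^(p−j) b^(p−l) with j + l = |vy|. The first half of t is a prefix of a^p b^p, so it begins with a; the second half is b^((j+l)/2) a^(p−j) b^(p−l), which begins with b. The halves differ, so t ∉ L.

In every case uv⁰xy⁰z = uxz ∉ L.

This contradicts the CFL pumping lemma, which requires uv^i xy^i z ∈ L for all i ≥ 0.
Hence L = {ww : w ∈ {a,b}*} is not context-free. ∎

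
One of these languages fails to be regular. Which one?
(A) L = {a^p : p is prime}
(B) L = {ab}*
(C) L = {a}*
(A) {a^p : p is prime}

(A) L = {a^p : p is prime} is NOT regular.

The pumping lemma can be used to prove this:
After pumping, the length becomes composite

The other languages are regular because they can be recognized by finite automata.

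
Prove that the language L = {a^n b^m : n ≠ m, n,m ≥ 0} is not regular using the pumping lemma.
Assume for contradiction that L is regular, and let p ≥ 1 be the pumping length given by the pumping lemma.
Choose s = a^p b^(p + p!). Then s ∈ L because p ≠ p + p! (as p! ≥ 1), and |s| ≥ p.
By the pumping lemma, s = xyz for some x, y, z with |xy| ≤ p, |y| ≥ 1, and xy^i z ∈ L for every i ≥ 0.
Since |xy| ≤ p and the first p symbols of s are all a's, y = a^k for some k with 1 ≤ k ≤ p.
For every i ≥ 0, xy^i z = a^(p + (i − 1)k) b^(p + p!).

Because 1 ≤ k ≤ p, k divides p!. Let t = p!/k (a positive integer) and take i = t + 1.
Then the number of a's is p + tk = p + p!, which equals the number of b's.
So xy^(t+1) z = a^(p + p!) b^(p + p!) has equally many a's and b's and is NOT in L.

This contradicts the pumping lemma, which requires xy^i z ∈ L for all i ≥ 0.
Hence L = {a^n b^m : n ≠ m, n,m ≥ 0} is not regular. ∎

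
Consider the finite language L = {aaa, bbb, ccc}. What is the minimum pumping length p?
p = 4

For a finite language L, the pumping lemma holds vacuously if p > max|s| for s ∈ L.

The longest string in L = {aaa, bbb, ccc} has length 3.
If p = 4, then no string s ∈ L has |s| ≥ p, so the condition is vacuously true.

The minimum pumping length is p = 4.

Why no smaller p works: for any p ≤ 3, the longest string s ∈ L has |s| = 3 ≥ p, so it would
have to be pumpable; but pumping up (i = 2, 3, ...) produces ever longer strings, which cannot all lie in the
finite language L. So the pumping property fails for every p ≤ 3.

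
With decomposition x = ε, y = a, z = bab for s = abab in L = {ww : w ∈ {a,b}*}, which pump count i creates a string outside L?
i = 2

xy²z = ε · aa · bab = aabab; aabab has odd length 5, so it cannot be written as ww and is not in L.
(Other choices also work, e.g. i = 0, 3; only i = 1 is guaranteed to stay in L since xy¹z = s.)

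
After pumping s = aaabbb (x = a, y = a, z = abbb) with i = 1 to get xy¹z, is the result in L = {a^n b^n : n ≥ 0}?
Yes

xy¹z = a · a · abbb = aaabbb.
aaabbb = a^3 b^3 has equal counts (3 = 3), so it is in L.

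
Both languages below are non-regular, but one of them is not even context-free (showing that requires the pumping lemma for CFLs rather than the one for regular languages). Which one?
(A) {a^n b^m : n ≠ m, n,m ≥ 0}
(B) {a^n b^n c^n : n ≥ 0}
(B) {a^n b^n c^n : n ≥ 0}

(B) {a^n b^n c^n : n ≥ 0} requires the CFL pumping lemma.

- {a^n b^m : n ≠ m, n,m ≥ 0} is context-free (but not regular)
  • Can be shown non-regular with the regular pumping lemma
  • After pumping a's, we can make n = m

- {a^n b^n c^n : n ≥ 0} is NOT context-free
  • Requires the CFL pumping lemma to prove
  • Cannot maintain three equal counts simultaneously

The CFL pumping lemma is "stronger" in that it can prove non-membership
in the larger class of context-free languages.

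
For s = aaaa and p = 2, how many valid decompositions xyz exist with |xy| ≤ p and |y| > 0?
3

For s = 'aaaa' with pumping length p = 2:

Constraints: |xy| ≤ 2, |y| > 0

Valid decompositions (|xy| ≤ p, |y| ≥ 1):
  • x='', y='a', z='aaa'
  • x='a', y='a', z='aa'
  • x='', y='aa', z='aa'

Total count: 3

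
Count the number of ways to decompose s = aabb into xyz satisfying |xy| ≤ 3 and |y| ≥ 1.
6

For s = 'aabb' with pumping length p = 3:

Constraints: |xy| ≤ 3, |y| > 0

Valid decompositions (|xy| ≤ p, |y| ≥ 1):
  • x='', y='a', z='abb'
  • x='a', y='a', z='bb'
  • x='', y='aa', z='bb'
  • x='aa', y='b', z='b'
  • x='a', y='ab', z='b'
  • x='', y='aab', z='b'

Total count: 6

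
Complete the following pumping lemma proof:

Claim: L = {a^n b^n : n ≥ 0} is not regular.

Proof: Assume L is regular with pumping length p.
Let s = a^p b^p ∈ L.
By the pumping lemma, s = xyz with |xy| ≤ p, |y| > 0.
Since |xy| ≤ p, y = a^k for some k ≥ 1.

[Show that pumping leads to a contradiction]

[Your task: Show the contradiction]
Consider xy²z = a^(p+k) b^p.

Since k ≥ 1, we have p + k > p.
So xy²z has more a's than b's: (p+k) a's vs p b's.
This means xy²z ∉ L because a^n b^n requires equal counts.

This contradicts the pumping lemma which states xy²z ∈ L.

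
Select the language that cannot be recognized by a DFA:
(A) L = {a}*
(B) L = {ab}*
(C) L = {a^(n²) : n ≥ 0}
(C) {a^(n²) : n ≥ 0}

(C) L = {a^(n²) : n ≥ 0} is NOT regular.

The pumping lemma can be used to prove this:
After pumping, length is no longer a perfect square

The other languages are regular because they can be recognized by finite automata.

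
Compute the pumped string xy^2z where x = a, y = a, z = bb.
aaabb

Given x = 'a', y = 'a', z = 'bb' and i = 2:

xy^2z = x + y·y·...·y (2 times) + z
       = 'a' + 'a'^2 + 'bb'
       = 'a' + 'aa' + 'bb'
       = 'aaabb'

The pumped string is 'aaabb' with length 5.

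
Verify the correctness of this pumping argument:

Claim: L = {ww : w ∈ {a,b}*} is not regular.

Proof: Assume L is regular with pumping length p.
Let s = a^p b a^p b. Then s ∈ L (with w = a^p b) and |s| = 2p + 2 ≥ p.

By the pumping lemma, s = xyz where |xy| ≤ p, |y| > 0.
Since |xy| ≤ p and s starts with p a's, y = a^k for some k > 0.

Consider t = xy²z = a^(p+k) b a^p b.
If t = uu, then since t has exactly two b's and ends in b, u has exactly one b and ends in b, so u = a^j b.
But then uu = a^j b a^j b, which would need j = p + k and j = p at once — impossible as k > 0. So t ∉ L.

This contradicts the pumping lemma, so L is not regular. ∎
The proof is correct.

This proof is valid because:
1. s = a^p b a^p b is in L and is chosen in terms of p, so |s| ≥ p holds for every p
2. The decomposition analysis is correct: |xy| ≤ p forces y to lie inside the leading a's
3. The contradiction is valid: the argument shows a^(p+k) b a^p b cannot be split into two equal halves
4. The conclusion follows logically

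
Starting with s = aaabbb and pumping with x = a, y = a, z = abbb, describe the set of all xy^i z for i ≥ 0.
{xy^i z : i ≥ 0} = {a^(2+i) b^3 : i ≥ 0} = {aabbb, aaabbb, aaaabbb, ...}

With x = a, y = a, z = abbb: Starting with aaabbb and pumping the second 'a', we get strings with 2+i a's followed by 3 b's for i = 0, 1, 2, ...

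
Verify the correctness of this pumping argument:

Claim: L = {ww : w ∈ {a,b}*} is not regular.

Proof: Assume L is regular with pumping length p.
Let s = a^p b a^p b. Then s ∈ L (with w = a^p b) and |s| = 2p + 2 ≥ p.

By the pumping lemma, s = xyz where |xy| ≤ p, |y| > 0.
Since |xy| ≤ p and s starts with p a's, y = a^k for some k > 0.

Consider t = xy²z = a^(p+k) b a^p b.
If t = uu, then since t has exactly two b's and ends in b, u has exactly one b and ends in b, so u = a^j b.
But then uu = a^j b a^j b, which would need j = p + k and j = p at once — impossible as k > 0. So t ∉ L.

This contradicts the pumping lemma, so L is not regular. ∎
The proof is correct.

This proof is valid because:
1. s = a^p b a^p b is in L and is chosen in terms of p, so |s| ≥ p holds for every p
2. The decomposition analysis is correct: |xy| ≤ p forces y to lie inside the leading a's
3. The contradiction is valid: the argument shows a^(p+k) b a^p b cannot be split into two equal halves
4. The conclusion follows logically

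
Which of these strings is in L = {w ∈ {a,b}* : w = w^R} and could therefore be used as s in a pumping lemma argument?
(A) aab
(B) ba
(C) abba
(C) abba

The pumping lemma is applied to a string s that lies in L, so first check membership of each option:
- (A) aab reversed is baa ≠ aab, so it is not a palindrome and is not in L ✗
- (B) ba reversed is ab ≠ ba, so it is not a palindrome and is not in L ✗
- (C) abba reversed is abba, the same string, so it is a palindrome and is in L ✓

Only (C) abba is in L, so it is the only candidate that could play the role of s.
(In a complete proof one picks s in terms of the pumping length p so that |s| ≥ p is guaranteed; a fixed string like abba illustrates the shape of such an s.)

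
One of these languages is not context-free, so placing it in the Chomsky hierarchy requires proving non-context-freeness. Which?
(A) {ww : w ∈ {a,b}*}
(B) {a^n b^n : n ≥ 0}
(A) {ww : w ∈ {a,b}*}

(A) {ww : w ∈ {a,b}*} requires the CFL pumping lemma.

- {a^n b^n : n ≥ 0} is context-free (but not regular)
  • Can be shown non-regular with the regular pumping lemma
  • After pumping, the number of a's and b's become unequal

- {ww : w ∈ {a,b}*} is NOT context-free
  • Requires the CFL pumping lemma to prove
  • Cannot verify equality of two arbitrary substrings

The CFL pumping lemma is "stronger" in that it can prove non-membership
in the larger class of context-free languages.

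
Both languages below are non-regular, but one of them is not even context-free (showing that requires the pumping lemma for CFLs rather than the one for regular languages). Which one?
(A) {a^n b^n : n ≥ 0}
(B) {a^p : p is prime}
(B) {a^p : p is prime}

(B) {a^p : p is prime} requires the CFL pumping lemma.

- {a^n b^n : n ≥ 0} is context-free (but not regular)
  • Can be shown non-regular with the regular pumping lemma
  • After pumping, the number of a's and b's become unequal

- {a^p : p is prime} is NOT context-free
  • Requires the CFL pumping lemma to prove
  • The CFL pumping lemma also fails because prime gaps are unbounded

The CFL pumping lemma is "stronger" in that it can prove non-membership
in the larger class of context-free languages.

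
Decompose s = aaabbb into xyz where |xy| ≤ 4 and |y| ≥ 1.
x = 'aaa', y = 'b', z = 'bb'

For s = aaabbb and p = 4, one valid decomposition is:
- x = 'aaa' (length 3)
- y = 'b' (length 1)
- z = 'bb' (length 2)

Verification:
- xyz = 'aaa' + 'b' + 'bb' = aaabbb ✓
- |xy| = 4 ≤ 4 ✓
- |y| = 1 > 0 ✓

All pumping lemma constraints are satisfied.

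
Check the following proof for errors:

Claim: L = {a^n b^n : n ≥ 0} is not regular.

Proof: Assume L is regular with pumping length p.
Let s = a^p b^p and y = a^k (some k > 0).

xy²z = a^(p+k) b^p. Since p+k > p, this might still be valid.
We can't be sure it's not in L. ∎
The proof is INCORRECT.

Error: The conclusion is wrong.
xy²z = a^(p+k) b^p is definitely NOT in L because the number of a's (p+k) ≠ number of b's (p).
The proof incorrectly doubts what is actually a valid contradiction.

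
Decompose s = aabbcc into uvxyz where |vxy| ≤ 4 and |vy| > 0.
u='a', v='a', x='bb', y='c', z='c'

For s = aabbcc with pumping length p = 4:

One valid decomposition:
- u = 'a'
- v = 'a'
- x = 'bb'
- y = 'c'
- z = 'c'

Verification:
- uvxyz = 'a' + 'a' + 'bb' + 'c' + 'c' = aabbcc ✓
- |vxy| = |'abbc'| = 4 ≤ 4 ✓
- |vy| = |'ac'| = 2 > 0 ✓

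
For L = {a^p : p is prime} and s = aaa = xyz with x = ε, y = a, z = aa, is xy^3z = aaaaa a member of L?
Yes

xy³z = ε · aaa · aa = aaaaa.
aaaaa has length 5, which is prime, so it is in L.
(A single pumped string landing in L is not a contradiction by itself; a non-regularity proof needs some i for which xy^i z ∉ L, for every admissible decomposition.)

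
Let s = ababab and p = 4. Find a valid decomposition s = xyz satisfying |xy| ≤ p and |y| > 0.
x = '', y = 'abab', z = 'ab'

For s = ababab and p = 4, one valid decomposition is:
- x = '' (length 0)
- y = 'abab' (length 4)
- z = 'ab' (length 2)

Verification:
- xyz = '' + 'abab' + 'ab' = ababab ✓
- |xy| = 4 ≤ 4 ✓
- |y| = 4 > 0 ✓

All pumping lemma constraints are satisfied.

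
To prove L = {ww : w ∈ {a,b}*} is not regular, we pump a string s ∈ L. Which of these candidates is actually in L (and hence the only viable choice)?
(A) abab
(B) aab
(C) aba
(A) abab

The pumping lemma is applied to a string s that lies in L, so first check membership of each option:
- (A) abab splits into halves ab · ab, which are equal, so it is in L (w = ab) ✓
- (B) aab has odd length 3, so it cannot be written as ww and is not in L ✗
- (C) aba has odd length 3, so it cannot be written as ww and is not in L ✗

Only (A) abab is in L, so it is the only candidate that could play the role of s.
(In a complete proof one picks s in terms of the pumping length p so that |s| ≥ p is guaranteed; a fixed string like abab illustrates the shape of such an s.)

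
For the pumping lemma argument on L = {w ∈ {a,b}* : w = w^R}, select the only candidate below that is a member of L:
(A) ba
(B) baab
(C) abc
(B) baab

The pumping lemma is applied to a string s that lies in L, so first check membership of each option:
- (A) ba reversed is ab ≠ ba, so it is not a palindrome and is not in L ✗
- (B) baab reversed is baab, the same string, so it is a palindrome and is in L ✓
- (C) abc reversed is cba ≠ abc, so it is not a palindrome and is not in L ✗

Only (B) baab is in L, so it is the only candidate that could play the role of s.
(In a complete proof one picks s in terms of the pumping length p so that |s| ≥ p is guaranteed; a fixed string like baab illustrates the shape of such an s.)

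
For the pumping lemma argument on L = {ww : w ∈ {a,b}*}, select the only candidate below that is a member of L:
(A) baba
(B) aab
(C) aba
(A) baba

The pumping lemma is applied to a string s that lies in L, so first check membership of each option:
- (A) baba splits into halves ba · ba, which are equal, so it is in L (w = ba) ✓
- (B) aab has odd length 3, so it cannot be written as ww and is not in L ✗
- (C) aba has odd length 3, so it cannot be written as ww and is not in L ✗

Only (A) baba is in L, so it is the only candidate that could play the role of s.
(In a complete proof one picks s in terms of the pumping length p so that |s| ≥ p is guaranteed; a fixed string like baba illustrates the shape of such an s.)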